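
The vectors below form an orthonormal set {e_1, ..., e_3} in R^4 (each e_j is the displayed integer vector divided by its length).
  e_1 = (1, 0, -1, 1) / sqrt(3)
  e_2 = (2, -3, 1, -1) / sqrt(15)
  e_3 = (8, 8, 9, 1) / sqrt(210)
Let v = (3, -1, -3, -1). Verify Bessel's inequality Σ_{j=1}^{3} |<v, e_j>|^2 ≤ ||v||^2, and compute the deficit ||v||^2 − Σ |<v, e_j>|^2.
Σ |<v, e_j>|^2 = 86/7; ||v||^2 = 20; deficit = 54/7

Write each e_j = u_j / sqrt(<u_j, u_j>) where u_j is the displayed integer vector. Then <v, e_j> = <v, u_j> / sqrt(<u_j, u_j>), so |<v, e_j>|^2 = <v, u_j>^2 / <u_j, u_j>.
Coefficients: <v, e_1> = 5/sqrt(3), <v, e_2> = 7/sqrt(15), <v, e_3> = -12/sqrt(210).
Square and sum: Σ |<v, e_j>|^2 = 86/7.
Compute ||v||^2 = v·v = 20.
Deficit = 20 − 86/7 = 54/7 ≥ 0, confirming Bessel's inequality. (The deficit equals ||v − Σ <v,e_j> e_j||^2, the squared distance from v to span{e_j}.)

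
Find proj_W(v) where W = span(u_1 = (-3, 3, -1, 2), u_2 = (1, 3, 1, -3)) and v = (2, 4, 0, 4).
proj_W(v) = (-262/153, 38/17, -74/153, 128/153)

Set up U = [u_1 | ... | u_2] ∈ R^(4×2). The projector onto W = col(U) is P = U (U^T U)^(-1) U^T.
Compute U^T U =
  [23, -1]
  [-1, 20],
and U^T v = (14, 2).
Solve U^T U · c = U^T v for the coefficients: c = (94/153, 20/153). The projection is proj_W(v) = U c.
Check: (v - proj_W(v)) · u_1 = 0  (should be 0).
Check: (v - proj_W(v)) · u_2 = 0  (should be 0).
Result: proj_W(v) = (-262/153, 38/17, -74/153, 128/153).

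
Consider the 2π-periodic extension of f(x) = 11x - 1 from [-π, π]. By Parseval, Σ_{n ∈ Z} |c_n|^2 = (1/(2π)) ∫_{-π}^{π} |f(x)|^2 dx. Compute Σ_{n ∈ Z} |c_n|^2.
Σ |c_n|^2 = 121π^2/3 + 1

Expand and integrate term by term over [-π, π]:
  ∫ (11x)^2 dx = 121·(2π^3/3); ∫ 2·11·(-1)·x dx = 0 (odd integrand); ∫ (-1)^2 dx = 1·2π.
So (1/(2π)) ∫_{-π}^{π} (11x - 1)^2 dx = 121π^2/3 + 1 = 121π^2/3 + 1.
Parseval ⇒ Σ |c_n|^2 = 121π^2/3 + 1.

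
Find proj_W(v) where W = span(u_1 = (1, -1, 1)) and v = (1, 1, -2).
proj_W(v) = (-2/3, 2/3, -2/3)

Set up U = [u_1 | ... | u_1] ∈ R^(3×1). The projector onto W = col(U) is P = U (U^T U)^(-1) U^T.
Compute U^T U =
  [3],
and U^T v = (-2).
Solve U^T U · c = U^T v for the coefficients: c = (-2/3). The projection is proj_W(v) = U c.
Check: (v - proj_W(v)) · u_1 = 0  (should be 0).
Result: proj_W(v) = (-2/3, 2/3, -2/3).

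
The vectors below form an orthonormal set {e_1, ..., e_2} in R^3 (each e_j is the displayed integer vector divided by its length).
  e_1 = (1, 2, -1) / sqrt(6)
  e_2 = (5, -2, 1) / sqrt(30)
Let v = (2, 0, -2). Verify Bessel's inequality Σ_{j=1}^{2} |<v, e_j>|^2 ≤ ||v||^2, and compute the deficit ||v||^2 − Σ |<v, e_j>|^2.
Σ |<v, e_j>|^2 = 24/5; ||v||^2 = 8; deficit = 16/5

Write each e_j = u_j / sqrt(<u_j, u_j>) where u_j is the displayed integer vector. Then <v, e_j> = <v, u_j> / sqrt(<u_j, u_j>), so |<v, e_j>|^2 = <v, u_j>^2 / <u_j, u_j>.
Coefficients: <v, e_1> = 4/sqrt(6), <v, e_2> = 8/sqrt(30).
Square and sum: Σ |<v, e_j>|^2 = 24/5.
Compute ||v||^2 = v·v = 8.
Deficit = 8 − 24/5 = 16/5 ≥ 0, confirming Bessel's inequality. (The deficit equals ||v − Σ <v,e_j> e_j||^2, the squared distance from v to span{e_j}.)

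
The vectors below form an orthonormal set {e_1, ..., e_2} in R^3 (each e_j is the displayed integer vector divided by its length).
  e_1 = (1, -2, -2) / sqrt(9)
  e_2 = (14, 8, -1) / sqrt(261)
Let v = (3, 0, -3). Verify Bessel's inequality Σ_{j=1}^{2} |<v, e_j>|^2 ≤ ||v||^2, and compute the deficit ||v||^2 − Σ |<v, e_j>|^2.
Σ |<v, e_j>|^2 = 486/29; ||v||^2 = 18; deficit = 36/29

Write each e_j = u_j / sqrt(<u_j, u_j>) where u_j is the displayed integer vector. Then <v, e_j> = <v, u_j> / sqrt(<u_j, u_j>), so |<v, e_j>|^2 = <v, u_j>^2 / <u_j, u_j>.
Coefficients: <v, e_1> = 9/sqrt(9), <v, e_2> = 45/sqrt(261).
Square and sum: Σ |<v, e_j>|^2 = 486/29.
Compute ||v||^2 = v·v = 18.
Deficit = 18 − 486/29 = 36/29 ≥ 0, confirming Bessel's inequality. (The deficit equals ||v − Σ <v,e_j> e_j||^2, the squared distance from v to span{e_j}.)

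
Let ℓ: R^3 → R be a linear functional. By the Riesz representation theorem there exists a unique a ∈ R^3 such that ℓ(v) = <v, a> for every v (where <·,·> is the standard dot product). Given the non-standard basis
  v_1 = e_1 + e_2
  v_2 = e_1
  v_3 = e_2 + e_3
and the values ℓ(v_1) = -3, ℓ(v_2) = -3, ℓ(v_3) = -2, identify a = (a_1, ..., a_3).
a = (-3, 0, -2)

Write a = (a_1, ..., a_3) in the standard basis. For each basis vector v_i, ℓ(v_i) = <v_i, a> is a linear equation in the a_j's. Collect the n equations into a matrix system V a = ℓ, where row i of V is v_i (expressed in the standard basis). Since V is invertible (lower-triangular with 1s on the diagonal, up to permutation), solve by back-substitution:
  V =
[[1, 1, 0],
 [1, 0, 0],
 [0, 1, 1]]
  V a = (-3, -3, -2)
Solving gives a = (-3, 0, -2).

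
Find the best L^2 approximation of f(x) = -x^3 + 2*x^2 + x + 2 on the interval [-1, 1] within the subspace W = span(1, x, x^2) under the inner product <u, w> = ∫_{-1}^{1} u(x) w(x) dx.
g(x) = 2*x^2 + 2*x/5 + 2

The best approximation g ∈ W is the orthogonal projection of f onto W. Writing g = a_0 + a_1 x + a_2 x^2, the coefficients solve the normal equations G · a = b where
  G_{ij} = <φ_i, φ_j> and b_i = <f, φ_i>, with φ_0 = 1, φ_1 = x, φ_2 = x^2.
G =
  [2, 0, 2/3]
  [0, 2/3, 0]
  [2/3, 0, 2/5],
b = (16/3, 4/15, 32/15).
Solving gives a_0 = 2, a_1 = 2/5, a_2 = 2, so
  g(x) = 2*x^2 + 2*x/5 + 2.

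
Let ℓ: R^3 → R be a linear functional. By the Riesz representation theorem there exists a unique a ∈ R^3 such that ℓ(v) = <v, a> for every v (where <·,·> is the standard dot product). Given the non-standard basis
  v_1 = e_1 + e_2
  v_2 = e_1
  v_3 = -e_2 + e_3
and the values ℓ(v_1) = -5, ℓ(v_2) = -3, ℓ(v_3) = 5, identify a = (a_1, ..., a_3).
a = (-3, -2, 3)

Write a = (a_1, ..., a_3) in the standard basis. For each basis vector v_i, ℓ(v_i) = <v_i, a> is a linear equation in the a_j's. Collect the n equations into a matrix system V a = ℓ, where row i of V is v_i (expressed in the standard basis). Since V is invertible (lower-triangular with 1s on the diagonal, up to permutation), solve by back-substitution:
  V =
[[1, 1, 0],
 [1, 0, 0],
 [0, -1, 1]]
  V a = (-5, -3, 5)
Solving gives a = (-3, -2, 3).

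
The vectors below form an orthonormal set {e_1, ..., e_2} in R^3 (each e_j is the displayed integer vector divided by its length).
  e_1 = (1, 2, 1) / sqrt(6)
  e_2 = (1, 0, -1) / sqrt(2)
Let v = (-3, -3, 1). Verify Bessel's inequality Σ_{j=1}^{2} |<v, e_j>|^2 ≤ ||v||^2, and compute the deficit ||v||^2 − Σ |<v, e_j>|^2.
Σ |<v, e_j>|^2 = 56/3; ||v||^2 = 19; deficit = 1/3

Write each e_j = u_j / sqrt(<u_j, u_j>) where u_j is the displayed integer vector. Then <v, e_j> = <v, u_j> / sqrt(<u_j, u_j>), so |<v, e_j>|^2 = <v, u_j>^2 / <u_j, u_j>.
Coefficients: <v, e_1> = -8/sqrt(6), <v, e_2> = -4/sqrt(2).
Square and sum: Σ |<v, e_j>|^2 = 56/3.
Compute ||v||^2 = v·v = 19.
Deficit = 19 − 56/3 = 1/3 ≥ 0, confirming Bessel's inequality. (The deficit equals ||v − Σ <v,e_j> e_j||^2, the squared distance from v to span{e_j}.)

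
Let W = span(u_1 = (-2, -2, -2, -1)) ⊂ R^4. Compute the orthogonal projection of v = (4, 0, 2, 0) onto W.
proj_W(v) = (24/13, 24/13, 24/13, 12/13)

Set up U = [u_1 | ... | u_1] ∈ R^(4×1). The projector onto W = col(U) is P = U (U^T U)^(-1) U^T.
Compute U^T U =
  [13],
and U^T v = (-12).
Solve U^T U · c = U^T v for the coefficients: c = (-12/13). The projection is proj_W(v) = U c.
Check: (v - proj_W(v)) · u_1 = 0  (should be 0).
Result: proj_W(v) = (24/13, 24/13, 24/13, 12/13).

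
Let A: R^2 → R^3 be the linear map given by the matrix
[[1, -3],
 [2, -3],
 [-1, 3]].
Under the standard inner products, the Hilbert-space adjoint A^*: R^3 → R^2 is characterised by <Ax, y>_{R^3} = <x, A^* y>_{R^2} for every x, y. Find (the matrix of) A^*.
A^* = A^T =
[[1, 2, -1],
 [-3, -3, 3]]

For real matrices with standard dot products, the defining identity <Ax, y> = <x, A^* y> gives (Ax)^T y = x^T (A^*) y, i.e. x^T A^T y = x^T (A^*) y. Since this holds for all x, y, we must have A^* = A^T. Therefore
A^* =
[[1, 2, -1],
 [-3, -3, 3]].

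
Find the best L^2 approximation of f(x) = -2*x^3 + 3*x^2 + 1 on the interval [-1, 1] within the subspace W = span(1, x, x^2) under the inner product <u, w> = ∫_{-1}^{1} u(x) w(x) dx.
g(x) = 3*x^2 - 6*x/5 + 1

The best approximation g ∈ W is the orthogonal projection of f onto W. Writing g = a_0 + a_1 x + a_2 x^2, the coefficients solve the normal equations G · a = b where
  G_{ij} = <φ_i, φ_j> and b_i = <f, φ_i>, with φ_0 = 1, φ_1 = x, φ_2 = x^2.
G =
  [2, 0, 2/3]
  [0, 2/3, 0]
  [2/3, 0, 2/5],
b = (4, -4/5, 28/15).
Solving gives a_0 = 1, a_1 = -6/5, a_2 = 3, so
  g(x) = 3*x^2 - 6*x/5 + 1.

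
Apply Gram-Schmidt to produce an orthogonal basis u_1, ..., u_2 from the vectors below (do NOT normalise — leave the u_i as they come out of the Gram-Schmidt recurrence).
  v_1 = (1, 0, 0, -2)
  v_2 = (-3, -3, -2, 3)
Orthogonal basis:
  u_1 = (1, 0, 0, -2)
  u_2 = (-6/5, -3, -2, -3/5)

Apply the Gram-Schmidt recurrence
  u_1 = v_1
  u_i = v_i − Σ_{j<i} ((v_i · u_j) / (u_j · u_j)) · u_j.

Step by step this gives:
  u_1 = (1, 0, 0, -2)
  u_2 = (-6/5, -3, -2, -3/5)

Orthogonality check:
  u_2 · u_1 = 0 (should be 0)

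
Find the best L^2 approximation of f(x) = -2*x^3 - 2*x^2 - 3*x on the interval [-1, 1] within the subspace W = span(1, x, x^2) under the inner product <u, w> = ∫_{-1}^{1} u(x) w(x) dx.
g(x) = -2*x^2 - 21*x/5

The best approximation g ∈ W is the orthogonal projection of f onto W. Writing g = a_0 + a_1 x + a_2 x^2, the coefficients solve the normal equations G · a = b where
  G_{ij} = <φ_i, φ_j> and b_i = <f, φ_i>, with φ_0 = 1, φ_1 = x, φ_2 = x^2.
G =
  [2, 0, 2/3]
  [0, 2/3, 0]
  [2/3, 0, 2/5],
b = (-4/3, -14/5, -4/5).
Solving gives a_0 = 0, a_1 = -21/5, a_2 = -2, so
  g(x) = -2*x^2 - 21*x/5.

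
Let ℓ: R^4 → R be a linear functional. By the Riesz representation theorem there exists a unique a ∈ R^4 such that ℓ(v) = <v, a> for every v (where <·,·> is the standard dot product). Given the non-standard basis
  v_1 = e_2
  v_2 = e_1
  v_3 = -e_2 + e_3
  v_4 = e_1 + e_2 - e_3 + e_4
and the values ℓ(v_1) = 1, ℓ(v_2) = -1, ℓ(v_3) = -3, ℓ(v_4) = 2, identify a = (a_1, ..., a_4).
a = (-1, 1, -2, 0)

Write a = (a_1, ..., a_4) in the standard basis. For each basis vector v_i, ℓ(v_i) = <v_i, a> is a linear equation in the a_j's. Collect the n equations into a matrix system V a = ℓ, where row i of V is v_i (expressed in the standard basis). Since V is invertible (lower-triangular with 1s on the diagonal, up to permutation), solve by back-substitution:
  V =
[[0, 1, 0, 0],
 [1, 0, 0, 0],
 [0, -1, 1, 0],
 [1, 1, -1, 1]]
  V a = (1, -1, -3, 2)
Solving gives a = (-1, 1, -2, 0).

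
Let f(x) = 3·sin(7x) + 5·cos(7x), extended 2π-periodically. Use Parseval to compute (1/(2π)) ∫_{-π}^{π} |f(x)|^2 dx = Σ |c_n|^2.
Σ |c_n|^2 = 17

Expand |f|^2 and use orthogonality of {sin(nx), cos(mx)} on [-π, π]:
  ∫_{-π}^{π} sin(nx)^2 dx = π, ∫ cos(mx)^2 dx = π, and cross terms integrate to 0.
So ∫_{-π}^{π} f(x)^2 dx = 3^2 · π + 5^2 · π = (9 + 25)π.
Divide by 2π: (9 + 25)/2 = 17.
By Parseval, this equals Σ |c_n|^2.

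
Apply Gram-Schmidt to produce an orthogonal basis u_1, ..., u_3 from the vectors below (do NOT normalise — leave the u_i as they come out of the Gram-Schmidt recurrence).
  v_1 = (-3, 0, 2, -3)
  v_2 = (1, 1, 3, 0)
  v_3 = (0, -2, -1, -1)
Orthogonal basis:
  u_1 = (-3, 0, 2, -3)
  u_2 = (31/22, 1, 30/11, 9/22)
  u_3 = (191/233, -353/233, 54/233, -155/233)

Apply the Gram-Schmidt recurrence
  u_1 = v_1
  u_i = v_i − Σ_{j<i} ((v_i · u_j) / (u_j · u_j)) · u_j.

Step by step this gives:
  u_1 = (-3, 0, 2, -3)
  u_2 = (31/22, 1, 30/11, 9/22)
  u_3 = (191/233, -353/233, 54/233, -155/233)

Orthogonality check:
  u_2 · u_1 = 0 (should be 0)
  u_3 · u_1 = 0 (should be 0)
  u_3 · u_2 = 0 (should be 0)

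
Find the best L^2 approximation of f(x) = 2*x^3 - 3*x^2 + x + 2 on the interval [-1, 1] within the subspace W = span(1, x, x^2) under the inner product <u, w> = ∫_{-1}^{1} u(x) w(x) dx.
g(x) = -3*x^2 + 11*x/5 + 2

The best approximation g ∈ W is the orthogonal projection of f onto W. Writing g = a_0 + a_1 x + a_2 x^2, the coefficients solve the normal equations G · a = b where
  G_{ij} = <φ_i, φ_j> and b_i = <f, φ_i>, with φ_0 = 1, φ_1 = x, φ_2 = x^2.
G =
  [2, 0, 2/3]
  [0, 2/3, 0]
  [2/3, 0, 2/5],
b = (2, 22/15, 2/15).
Solving gives a_0 = 2, a_1 = 11/5, a_2 = -3, so
  g(x) = -3*x^2 + 11*x/5 + 2.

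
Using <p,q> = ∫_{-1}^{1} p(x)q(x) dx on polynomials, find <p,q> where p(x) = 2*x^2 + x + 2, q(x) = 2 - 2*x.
<p,q> = 28/3

Expand the product: p(x)·q(x) = -4*x^3 + 2*x^2 - 2*x + 4.
∫_{-1}^{1} of each monomial x^k gives [2/(k+1) if k even, 0 if k odd]. Integrating term-by-term (or equivalently evaluating the antiderivative F(x) = -x^4 + 2*x^3/3 - x^2 + 4*x at the endpoints):
  F(1) − F(−1) = 8/3 − (-20/3) = 28/3.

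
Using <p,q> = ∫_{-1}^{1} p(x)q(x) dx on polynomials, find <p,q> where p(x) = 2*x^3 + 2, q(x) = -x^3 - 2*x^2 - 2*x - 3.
<p,q> = -1768/105

Expand the product: p(x)·q(x) = -2*x^6 - 4*x^5 - 4*x^4 - 8*x^3 - 4*x^2 - 4*x - 6.
∫_{-1}^{1} of each monomial x^k gives [2/(k+1) if k even, 0 if k odd]. Integrating term-by-term (or equivalently evaluating the antiderivative F(x) = -2*x^7/7 - 2*x^6/3 - 4*x^5/5 - 2*x^4 - 4*x^3/3 - 2*x^2 - 6*x at the endpoints):
  F(1) − F(−1) = -458/35 − (394/105) = -1768/105.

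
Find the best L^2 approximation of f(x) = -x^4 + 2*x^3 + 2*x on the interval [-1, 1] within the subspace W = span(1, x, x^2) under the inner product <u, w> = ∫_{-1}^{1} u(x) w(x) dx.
g(x) = -6*x^2/7 + 16*x/5 + 3/35

The best approximation g ∈ W is the orthogonal projection of f onto W. Writing g = a_0 + a_1 x + a_2 x^2, the coefficients solve the normal equations G · a = b where
  G_{ij} = <φ_i, φ_j> and b_i = <f, φ_i>, with φ_0 = 1, φ_1 = x, φ_2 = x^2.
G =
  [2, 0, 2/3]
  [0, 2/3, 0]
  [2/3, 0, 2/5],
b = (-2/5, 32/15, -2/7).
Solving gives a_0 = 3/35, a_1 = 16/5, a_2 = -6/7, so
  g(x) = -6*x^2/7 + 16*x/5 + 3/35.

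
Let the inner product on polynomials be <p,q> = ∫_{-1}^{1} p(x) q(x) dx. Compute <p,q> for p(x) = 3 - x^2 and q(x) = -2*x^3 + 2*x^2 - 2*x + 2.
<p,q> = 208/15

Expand the product: p(x)·q(x) = 2*x^5 - 2*x^4 - 4*x^3 + 4*x^2 - 6*x + 6.
∫_{-1}^{1} of each monomial x^k gives [2/(k+1) if k even, 0 if k odd]. Integrating term-by-term (or equivalently evaluating the antiderivative F(x) = x^6/3 - 2*x^5/5 - x^4 + 4*x^3/3 - 3*x^2 + 6*x at the endpoints):
  F(1) − F(−1) = 49/15 − (-53/5) = 208/15.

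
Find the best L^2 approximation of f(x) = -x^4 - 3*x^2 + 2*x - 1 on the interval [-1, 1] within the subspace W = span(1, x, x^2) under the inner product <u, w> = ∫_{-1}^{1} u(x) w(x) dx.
g(x) = -27*x^2/7 + 2*x - 32/35

The best approximation g ∈ W is the orthogonal projection of f onto W. Writing g = a_0 + a_1 x + a_2 x^2, the coefficients solve the normal equations G · a = b where
  G_{ij} = <φ_i, φ_j> and b_i = <f, φ_i>, with φ_0 = 1, φ_1 = x, φ_2 = x^2.
G =
  [2, 0, 2/3]
  [0, 2/3, 0]
  [2/3, 0, 2/5],
b = (-22/5, 4/3, -226/105).
Solving gives a_0 = -32/35, a_1 = 2, a_2 = -27/7, so
  g(x) = -27*x^2/7 + 2*x - 32/35.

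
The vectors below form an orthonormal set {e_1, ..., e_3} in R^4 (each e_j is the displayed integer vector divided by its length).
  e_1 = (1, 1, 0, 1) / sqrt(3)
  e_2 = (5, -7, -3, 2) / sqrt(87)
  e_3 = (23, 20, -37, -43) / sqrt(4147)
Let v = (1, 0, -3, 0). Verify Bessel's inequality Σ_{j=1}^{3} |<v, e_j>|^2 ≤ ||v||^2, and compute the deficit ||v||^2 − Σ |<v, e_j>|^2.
Σ |<v, e_j>|^2 = 989/143; ||v||^2 = 10; deficit = 441/143

Write each e_j = u_j / sqrt(<u_j, u_j>) where u_j is the displayed integer vector. Then <v, e_j> = <v, u_j> / sqrt(<u_j, u_j>), so |<v, e_j>|^2 = <v, u_j>^2 / <u_j, u_j>.
Coefficients: <v, e_1> = 1/sqrt(3), <v, e_2> = 14/sqrt(87), <v, e_3> = 134/sqrt(4147).
Square and sum: Σ |<v, e_j>|^2 = 989/143.
Compute ||v||^2 = v·v = 10.
Deficit = 10 − 989/143 = 441/143 ≥ 0, confirming Bessel's inequality. (The deficit equals ||v − Σ <v,e_j> e_j||^2, the squared distance from v to span{e_j}.)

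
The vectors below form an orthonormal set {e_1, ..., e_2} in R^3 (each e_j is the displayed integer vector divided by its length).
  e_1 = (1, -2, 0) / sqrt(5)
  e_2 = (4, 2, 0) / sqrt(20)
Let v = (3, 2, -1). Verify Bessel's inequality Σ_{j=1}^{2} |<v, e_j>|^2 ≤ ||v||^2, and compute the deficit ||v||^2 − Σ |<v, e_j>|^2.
Σ |<v, e_j>|^2 = 13; ||v||^2 = 14; deficit = 1

Write each e_j = u_j / sqrt(<u_j, u_j>) where u_j is the displayed integer vector. Then <v, e_j> = <v, u_j> / sqrt(<u_j, u_j>), so |<v, e_j>|^2 = <v, u_j>^2 / <u_j, u_j>.
Coefficients: <v, e_1> = -1/sqrt(5), <v, e_2> = 16/sqrt(20).
Square and sum: Σ |<v, e_j>|^2 = 13.
Compute ||v||^2 = v·v = 14.
Deficit = 14 − 13 = 1 ≥ 0, confirming Bessel's inequality. (The deficit equals ||v − Σ <v,e_j> e_j||^2, the squared distance from v to span{e_j}.)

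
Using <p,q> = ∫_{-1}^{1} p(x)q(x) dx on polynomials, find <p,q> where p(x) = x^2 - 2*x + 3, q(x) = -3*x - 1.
<p,q> = -8/3

Expand the product: p(x)·q(x) = -3*x^3 + 5*x^2 - 7*x - 3.
∫_{-1}^{1} of each monomial x^k gives [2/(k+1) if k even, 0 if k odd]. Integrating term-by-term (or equivalently evaluating the antiderivative F(x) = -3*x^4/4 + 5*x^3/3 - 7*x^2/2 - 3*x at the endpoints):
  F(1) − F(−1) = -67/12 − (-35/12) = -8/3.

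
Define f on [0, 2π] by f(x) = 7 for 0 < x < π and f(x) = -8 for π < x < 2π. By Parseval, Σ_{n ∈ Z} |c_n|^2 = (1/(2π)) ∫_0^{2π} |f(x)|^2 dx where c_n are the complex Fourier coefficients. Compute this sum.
Σ |c_n|^2 = 113/2

Parseval equates the L^2 energy of f (normalised by 1/(2π)) with the ℓ^2 sum of its Fourier coefficients: (1/(2π)) ∫_0^{2π} |f|^2 = Σ |c_n|^2.
Compute the left side: (1/(2π)) [∫_0^π 7^2 dx + ∫_π^{2π} (-8)^2 dx] = (1/(2π)) · (49π + 64π) = (49 + 64)/2 = 113/2.
So Σ_{n ∈ Z} |c_n|^2 = 113/2.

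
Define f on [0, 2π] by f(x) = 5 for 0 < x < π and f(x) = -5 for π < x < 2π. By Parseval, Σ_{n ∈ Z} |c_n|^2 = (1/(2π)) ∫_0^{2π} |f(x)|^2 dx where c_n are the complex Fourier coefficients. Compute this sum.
Σ |c_n|^2 = 25

Parseval equates the L^2 energy of f (normalised by 1/(2π)) with the ℓ^2 sum of its Fourier coefficients: (1/(2π)) ∫_0^{2π} |f|^2 = Σ |c_n|^2.
Compute the left side: (1/(2π)) [∫_0^π 5^2 dx + ∫_π^{2π} (-5)^2 dx] = (1/(2π)) · (25π + 25π) = (25 + 25)/2 = 25.
So Σ_{n ∈ Z} |c_n|^2 = 25.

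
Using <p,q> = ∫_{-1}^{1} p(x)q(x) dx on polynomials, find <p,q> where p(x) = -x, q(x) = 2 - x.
<p,q> = 2/3

Expand the product: p(x)·q(x) = x^2 - 2*x.
∫_{-1}^{1} of each monomial x^k gives [2/(k+1) if k even, 0 if k odd]. Integrating term-by-term (or equivalently evaluating the antiderivative F(x) = x^3/3 - x^2 at the endpoints):
  F(1) − F(−1) = -2/3 − (-4/3) = 2/3.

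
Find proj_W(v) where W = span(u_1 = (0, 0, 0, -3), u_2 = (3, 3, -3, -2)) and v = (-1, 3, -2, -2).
proj_W(v) = (4/3, 4/3, -4/3, -2)

Set up U = [u_1 | ... | u_2] ∈ R^(4×2). The projector onto W = col(U) is P = U (U^T U)^(-1) U^T.
Compute U^T U =
  [9, 6]
  [6, 31],
and U^T v = (6, 16).
Solve U^T U · c = U^T v for the coefficients: c = (10/27, 4/9). The projection is proj_W(v) = U c.
Check: (v - proj_W(v)) · u_1 = 0  (should be 0).
Check: (v - proj_W(v)) · u_2 = 0  (should be 0).
Result: proj_W(v) = (4/3, 4/3, -4/3, -2).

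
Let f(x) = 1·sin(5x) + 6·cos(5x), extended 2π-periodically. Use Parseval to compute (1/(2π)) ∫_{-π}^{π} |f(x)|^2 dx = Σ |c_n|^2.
Σ |c_n|^2 = 37/2

Expand |f|^2 and use orthogonality of {sin(nx), cos(mx)} on [-π, π]:
  ∫_{-π}^{π} sin(nx)^2 dx = π, ∫ cos(mx)^2 dx = π, and cross terms integrate to 0.
So ∫_{-π}^{π} f(x)^2 dx = 1^2 · π + 6^2 · π = (1 + 36)π.
Divide by 2π: (1 + 36)/2 = 37/2.
By Parseval, this equals Σ |c_n|^2.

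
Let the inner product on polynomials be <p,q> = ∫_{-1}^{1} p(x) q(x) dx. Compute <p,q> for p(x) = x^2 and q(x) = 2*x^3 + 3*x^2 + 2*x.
<p,q> = 6/5

Expand the product: p(x)·q(x) = 2*x^5 + 3*x^4 + 2*x^3.
∫_{-1}^{1} of each monomial x^k gives [2/(k+1) if k even, 0 if k odd]. Integrating term-by-term (or equivalently evaluating the antiderivative F(x) = x^6/3 + 3*x^5/5 + x^4/2 at the endpoints):
  F(1) − F(−1) = 43/30 − (7/30) = 6/5.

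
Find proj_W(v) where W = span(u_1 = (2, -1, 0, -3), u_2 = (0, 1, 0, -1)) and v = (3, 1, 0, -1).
proj_W(v) = (1, 0, 0, -2)

Set up U = [u_1 | ... | u_2] ∈ R^(4×2). The projector onto W = col(U) is P = U (U^T U)^(-1) U^T.
Compute U^T U =
  [14, 2]
  [2, 2],
and U^T v = (8, 2).
Solve U^T U · c = U^T v for the coefficients: c = (1/2, 1/2). The projection is proj_W(v) = U c.
Check: (v - proj_W(v)) · u_1 = 0  (should be 0).
Check: (v - proj_W(v)) · u_2 = 0  (should be 0).
Result: proj_W(v) = (1, 0, 0, -2).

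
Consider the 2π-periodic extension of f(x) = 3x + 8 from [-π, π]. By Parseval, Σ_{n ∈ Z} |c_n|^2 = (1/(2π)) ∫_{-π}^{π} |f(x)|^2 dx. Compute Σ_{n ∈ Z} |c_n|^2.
Σ |c_n|^2 = 3π^2 + 64

Expand and integrate term by term over [-π, π]:
  ∫ (3x)^2 dx = 9·(2π^3/3); ∫ 2·3·(8)·x dx = 0 (odd integrand); ∫ 8^2 dx = 64·2π.
So (1/(2π)) ∫_{-π}^{π} (3x + 8)^2 dx = 9π^2/3 + 64 = 3π^2 + 64.
Parseval ⇒ Σ |c_n|^2 = 3π^2 + 64.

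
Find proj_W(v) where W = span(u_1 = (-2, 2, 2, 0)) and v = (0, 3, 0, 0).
proj_W(v) = (-1, 1, 1, 0)

Set up U = [u_1 | ... | u_1] ∈ R^(4×1). The projector onto W = col(U) is P = U (U^T U)^(-1) U^T.
Compute U^T U =
  [12],
and U^T v = (6).
Solve U^T U · c = U^T v for the coefficients: c = (1/2). The projection is proj_W(v) = U c.
Check: (v - proj_W(v)) · u_1 = 0  (should be 0).
Result: proj_W(v) = (-1, 1, 1, 0).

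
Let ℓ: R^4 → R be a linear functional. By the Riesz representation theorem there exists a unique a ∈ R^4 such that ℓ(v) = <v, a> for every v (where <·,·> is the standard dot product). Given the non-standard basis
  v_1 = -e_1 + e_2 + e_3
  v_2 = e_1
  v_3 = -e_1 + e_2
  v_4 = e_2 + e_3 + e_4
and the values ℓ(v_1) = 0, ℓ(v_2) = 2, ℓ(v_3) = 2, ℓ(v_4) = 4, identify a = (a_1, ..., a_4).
a = (2, 4, -2, 2)

Write a = (a_1, ..., a_4) in the standard basis. For each basis vector v_i, ℓ(v_i) = <v_i, a> is a linear equation in the a_j's. Collect the n equations into a matrix system V a = ℓ, where row i of V is v_i (expressed in the standard basis). Since V is invertible (lower-triangular with 1s on the diagonal, up to permutation), solve by back-substitution:
  V =
[[-1, 1, 1, 0],
 [1, 0, 0, 0],
 [-1, 1, 0, 0],
 [0, 1, 1, 1]]
  V a = (0, 2, 2, 4)
Solving gives a = (2, 4, -2, 2).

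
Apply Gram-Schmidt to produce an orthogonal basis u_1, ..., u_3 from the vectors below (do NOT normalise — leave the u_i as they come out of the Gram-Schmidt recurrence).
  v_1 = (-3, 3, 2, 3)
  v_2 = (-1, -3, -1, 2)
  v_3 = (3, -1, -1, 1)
Orthogonal basis:
  u_1 = (-3, 3, 2, 3)
  u_2 = (-37/31, -87/31, -27/31, 68/31)
  u_3 = (977/461, 229/461, -72/461, 796/461)

Apply the Gram-Schmidt recurrence
  u_1 = v_1
  u_i = v_i − Σ_{j<i} ((v_i · u_j) / (u_j · u_j)) · u_j.

Step by step this gives:
  u_1 = (-3, 3, 2, 3)
  u_2 = (-37/31, -87/31, -27/31, 68/31)
  u_3 = (977/461, 229/461, -72/461, 796/461)

Orthogonality check:
  u_2 · u_1 = 0 (should be 0)
  u_3 · u_1 = 0 (should be 0)
  u_3 · u_2 = 0 (should be 0)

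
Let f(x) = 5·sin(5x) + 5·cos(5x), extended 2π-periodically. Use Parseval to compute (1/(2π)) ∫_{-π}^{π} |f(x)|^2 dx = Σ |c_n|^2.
Σ |c_n|^2 = 25

Expand |f|^2 and use orthogonality of {sin(nx), cos(mx)} on [-π, π]:
  ∫_{-π}^{π} sin(nx)^2 dx = π, ∫ cos(mx)^2 dx = π, and cross terms integrate to 0.
So ∫_{-π}^{π} f(x)^2 dx = 5^2 · π + 5^2 · π = (25 + 25)π.
Divide by 2π: (25 + 25)/2 = 25.
By Parseval, this equals Σ |c_n|^2.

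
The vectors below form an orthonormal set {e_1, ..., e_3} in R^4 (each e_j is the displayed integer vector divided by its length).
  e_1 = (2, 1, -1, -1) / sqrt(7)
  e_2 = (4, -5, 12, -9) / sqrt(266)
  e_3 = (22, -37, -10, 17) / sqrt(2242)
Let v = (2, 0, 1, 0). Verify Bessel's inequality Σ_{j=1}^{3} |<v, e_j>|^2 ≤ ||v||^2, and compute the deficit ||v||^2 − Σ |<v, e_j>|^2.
Σ |<v, e_j>|^2 = 195/59; ||v||^2 = 5; deficit = 100/59

Write each e_j = u_j / sqrt(<u_j, u_j>) where u_j is the displayed integer vector. Then <v, e_j> = <v, u_j> / sqrt(<u_j, u_j>), so |<v, e_j>|^2 = <v, u_j>^2 / <u_j, u_j>.
Coefficients: <v, e_1> = 3/sqrt(7), <v, e_2> = 20/sqrt(266), <v, e_3> = 34/sqrt(2242).
Square and sum: Σ |<v, e_j>|^2 = 195/59.
Compute ||v||^2 = v·v = 5.
Deficit = 5 − 195/59 = 100/59 ≥ 0, confirming Bessel's inequality. (The deficit equals ||v − Σ <v,e_j> e_j||^2, the squared distance from v to span{e_j}.)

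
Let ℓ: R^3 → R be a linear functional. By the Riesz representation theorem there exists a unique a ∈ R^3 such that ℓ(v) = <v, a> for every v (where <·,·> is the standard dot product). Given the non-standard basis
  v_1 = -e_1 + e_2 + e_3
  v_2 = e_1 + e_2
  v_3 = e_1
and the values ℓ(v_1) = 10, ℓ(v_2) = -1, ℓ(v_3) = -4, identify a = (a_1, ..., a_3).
a = (-4, 3, 3)

Write a = (a_1, ..., a_3) in the standard basis. For each basis vector v_i, ℓ(v_i) = <v_i, a> is a linear equation in the a_j's. Collect the n equations into a matrix system V a = ℓ, where row i of V is v_i (expressed in the standard basis). Since V is invertible (lower-triangular with 1s on the diagonal, up to permutation), solve by back-substitution:
  V =
[[-1, 1, 1],
 [1, 1, 0],
 [1, 0, 0]]
  V a = (10, -1, -4)
Solving gives a = (-4, 3, 3).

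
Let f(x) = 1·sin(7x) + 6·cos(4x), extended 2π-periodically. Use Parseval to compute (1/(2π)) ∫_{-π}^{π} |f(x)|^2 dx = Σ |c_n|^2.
Σ |c_n|^2 = 37/2

Expand |f|^2 and use orthogonality of {sin(nx), cos(mx)} on [-π, π]:
  ∫_{-π}^{π} sin(nx)^2 dx = π, ∫ cos(mx)^2 dx = π, and cross terms integrate to 0.
So ∫_{-π}^{π} f(x)^2 dx = 1^2 · π + 6^2 · π = (1 + 36)π.
Divide by 2π: (1 + 36)/2 = 37/2.
By Parseval, this equals Σ |c_n|^2.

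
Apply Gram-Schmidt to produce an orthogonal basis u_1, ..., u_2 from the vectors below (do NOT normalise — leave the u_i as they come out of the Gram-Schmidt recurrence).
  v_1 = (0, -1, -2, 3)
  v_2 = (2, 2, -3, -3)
Orthogonal basis:
  u_1 = (0, -1, -2, 3)
  u_2 = (2, 23/14, -26/7, -27/14)

Apply the Gram-Schmidt recurrence
  u_1 = v_1
  u_i = v_i − Σ_{j<i} ((v_i · u_j) / (u_j · u_j)) · u_j.

Step by step this gives:
  u_1 = (0, -1, -2, 3)
  u_2 = (2, 23/14, -26/7, -27/14)

Orthogonality check:
  u_2 · u_1 = 0 (should be 0)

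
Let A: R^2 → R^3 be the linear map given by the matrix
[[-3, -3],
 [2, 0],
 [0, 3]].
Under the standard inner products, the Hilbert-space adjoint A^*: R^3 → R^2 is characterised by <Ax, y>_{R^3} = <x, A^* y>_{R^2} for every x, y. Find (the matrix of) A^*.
A^* = A^T =
[[-3, 2, 0],
 [-3, 0, 3]]

For real matrices with standard dot products, the defining identity <Ax, y> = <x, A^* y> gives (Ax)^T y = x^T (A^*) y, i.e. x^T A^T y = x^T (A^*) y. Since this holds for all x, y, we must have A^* = A^T. Therefore
A^* =
[[-3, 2, 0],
 [-3, 0, 3]].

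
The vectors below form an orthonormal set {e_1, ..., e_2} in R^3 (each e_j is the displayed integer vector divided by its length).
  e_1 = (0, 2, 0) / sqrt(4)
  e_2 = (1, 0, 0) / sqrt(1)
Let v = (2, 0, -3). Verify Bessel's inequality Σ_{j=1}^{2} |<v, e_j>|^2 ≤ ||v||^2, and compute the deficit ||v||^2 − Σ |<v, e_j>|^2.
Σ |<v, e_j>|^2 = 4; ||v||^2 = 13; deficit = 9

Write each e_j = u_j / sqrt(<u_j, u_j>) where u_j is the displayed integer vector. Then <v, e_j> = <v, u_j> / sqrt(<u_j, u_j>), so |<v, e_j>|^2 = <v, u_j>^2 / <u_j, u_j>.
Coefficients: <v, e_1> = 0/sqrt(4), <v, e_2> = 2/sqrt(1).
Square and sum: Σ |<v, e_j>|^2 = 4.
Compute ||v||^2 = v·v = 13.
Deficit = 13 − 4 = 9 ≥ 0, confirming Bessel's inequality. (The deficit equals ||v − Σ <v,e_j> e_j||^2, the squared distance from v to span{e_j}.)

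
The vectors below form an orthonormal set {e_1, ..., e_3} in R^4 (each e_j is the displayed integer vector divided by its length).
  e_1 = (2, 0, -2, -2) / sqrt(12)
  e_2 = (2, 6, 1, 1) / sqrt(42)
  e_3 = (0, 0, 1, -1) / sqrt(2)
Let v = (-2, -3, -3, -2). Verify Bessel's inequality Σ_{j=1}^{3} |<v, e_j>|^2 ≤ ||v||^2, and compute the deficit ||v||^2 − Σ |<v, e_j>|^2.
Σ |<v, e_j>|^2 = 146/7; ||v||^2 = 26; deficit = 36/7

Write each e_j = u_j / sqrt(<u_j, u_j>) where u_j is the displayed integer vector. Then <v, e_j> = <v, u_j> / sqrt(<u_j, u_j>), so |<v, e_j>|^2 = <v, u_j>^2 / <u_j, u_j>.
Coefficients: <v, e_1> = 6/sqrt(12), <v, e_2> = -27/sqrt(42), <v, e_3> = -1/sqrt(2).
Square and sum: Σ |<v, e_j>|^2 = 146/7.
Compute ||v||^2 = v·v = 26.
Deficit = 26 − 146/7 = 36/7 ≥ 0, confirming Bessel's inequality. (The deficit equals ||v − Σ <v,e_j> e_j||^2, the squared distance from v to span{e_j}.)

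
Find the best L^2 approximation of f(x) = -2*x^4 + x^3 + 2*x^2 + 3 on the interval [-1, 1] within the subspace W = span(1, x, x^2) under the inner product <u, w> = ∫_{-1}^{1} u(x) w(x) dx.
g(x) = 2*x^2/7 + 3*x/5 + 111/35

The best approximation g ∈ W is the orthogonal projection of f onto W. Writing g = a_0 + a_1 x + a_2 x^2, the coefficients solve the normal equations G · a = b where
  G_{ij} = <φ_i, φ_j> and b_i = <f, φ_i>, with φ_0 = 1, φ_1 = x, φ_2 = x^2.
G =
  [2, 0, 2/3]
  [0, 2/3, 0]
  [2/3, 0, 2/5],
b = (98/15, 2/5, 78/35).
Solving gives a_0 = 111/35, a_1 = 3/5, a_2 = 2/7, so
  g(x) = 2*x^2/7 + 3*x/5 + 111/35.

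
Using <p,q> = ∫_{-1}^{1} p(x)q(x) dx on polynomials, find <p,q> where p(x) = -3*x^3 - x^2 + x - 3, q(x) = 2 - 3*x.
<p,q> = -176/15

Expand the product: p(x)·q(x) = 9*x^4 - 3*x^3 - 5*x^2 + 11*x - 6.
∫_{-1}^{1} of each monomial x^k gives [2/(k+1) if k even, 0 if k odd]. Integrating term-by-term (or equivalently evaluating the antiderivative F(x) = 9*x^5/5 - 3*x^4/4 - 5*x^3/3 + 11*x^2/2 - 6*x at the endpoints):
  F(1) − F(−1) = -67/60 − (637/60) = -176/15.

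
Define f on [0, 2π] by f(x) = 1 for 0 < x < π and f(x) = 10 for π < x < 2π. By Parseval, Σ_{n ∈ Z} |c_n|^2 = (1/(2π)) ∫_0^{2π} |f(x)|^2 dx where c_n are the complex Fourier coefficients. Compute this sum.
Σ |c_n|^2 = 101/2

Parseval equates the L^2 energy of f (normalised by 1/(2π)) with the ℓ^2 sum of its Fourier coefficients: (1/(2π)) ∫_0^{2π} |f|^2 = Σ |c_n|^2.
Compute the left side: (1/(2π)) [∫_0^π 1^2 dx + ∫_π^{2π} 10^2 dx] = (1/(2π)) · (1π + 100π) = (1 + 100)/2 = 101/2.
So Σ_{n ∈ Z} |c_n|^2 = 101/2.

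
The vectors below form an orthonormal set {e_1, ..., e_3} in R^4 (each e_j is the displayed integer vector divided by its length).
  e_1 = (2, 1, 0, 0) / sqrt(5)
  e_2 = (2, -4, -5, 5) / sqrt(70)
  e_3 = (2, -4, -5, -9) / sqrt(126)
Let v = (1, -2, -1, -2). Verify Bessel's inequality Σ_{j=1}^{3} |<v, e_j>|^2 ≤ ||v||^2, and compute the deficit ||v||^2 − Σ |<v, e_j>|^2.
Σ |<v, e_j>|^2 = 9; ||v||^2 = 10; deficit = 1

Write each e_j = u_j / sqrt(<u_j, u_j>) where u_j is the displayed integer vector. Then <v, e_j> = <v, u_j> / sqrt(<u_j, u_j>), so |<v, e_j>|^2 = <v, u_j>^2 / <u_j, u_j>.
Coefficients: <v, e_1> = 0/sqrt(5), <v, e_2> = 5/sqrt(70), <v, e_3> = 33/sqrt(126).
Square and sum: Σ |<v, e_j>|^2 = 9.
Compute ||v||^2 = v·v = 10.
Deficit = 10 − 9 = 1 ≥ 0, confirming Bessel's inequality. (The deficit equals ||v − Σ <v,e_j> e_j||^2, the squared distance from v to span{e_j}.)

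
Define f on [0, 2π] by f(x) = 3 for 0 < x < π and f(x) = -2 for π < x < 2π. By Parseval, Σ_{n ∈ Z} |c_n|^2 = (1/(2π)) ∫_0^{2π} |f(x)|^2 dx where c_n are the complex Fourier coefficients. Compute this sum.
Σ |c_n|^2 = 13/2

Parseval equates the L^2 energy of f (normalised by 1/(2π)) with the ℓ^2 sum of its Fourier coefficients: (1/(2π)) ∫_0^{2π} |f|^2 = Σ |c_n|^2.
Compute the left side: (1/(2π)) [∫_0^π 3^2 dx + ∫_π^{2π} (-2)^2 dx] = (1/(2π)) · (9π + 4π) = (9 + 4)/2 = 13/2.
So Σ_{n ∈ Z} |c_n|^2 = 13/2.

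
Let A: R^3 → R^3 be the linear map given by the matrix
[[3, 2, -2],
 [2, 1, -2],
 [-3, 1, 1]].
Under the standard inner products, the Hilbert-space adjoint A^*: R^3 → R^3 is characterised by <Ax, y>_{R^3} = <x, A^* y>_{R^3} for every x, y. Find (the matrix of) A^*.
A^* = A^T =
[[3, 2, -3],
 [2, 1, 1],
 [-2, -2, 1]]

For real matrices with standard dot products, the defining identity <Ax, y> = <x, A^* y> gives (Ax)^T y = x^T (A^*) y, i.e. x^T A^T y = x^T (A^*) y. Since this holds for all x, y, we must have A^* = A^T. Therefore
A^* =
[[3, 2, -3],
 [2, 1, 1],
 [-2, -2, 1]].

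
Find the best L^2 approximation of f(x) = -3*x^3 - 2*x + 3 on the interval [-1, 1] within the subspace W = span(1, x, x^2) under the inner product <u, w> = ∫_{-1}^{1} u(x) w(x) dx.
g(x) = 3 - 19*x/5

The best approximation g ∈ W is the orthogonal projection of f onto W. Writing g = a_0 + a_1 x + a_2 x^2, the coefficients solve the normal equations G · a = b where
  G_{ij} = <φ_i, φ_j> and b_i = <f, φ_i>, with φ_0 = 1, φ_1 = x, φ_2 = x^2.
G =
  [2, 0, 2/3]
  [0, 2/3, 0]
  [2/3, 0, 2/5],
b = (6, -38/15, 2).
Solving gives a_0 = 3, a_1 = -19/5, a_2 = 0, so
  g(x) = 3 - 19*x/5.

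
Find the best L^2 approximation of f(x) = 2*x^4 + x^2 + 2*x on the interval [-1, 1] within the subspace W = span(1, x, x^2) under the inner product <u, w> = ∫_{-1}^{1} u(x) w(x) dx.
g(x) = 19*x^2/7 + 2*x - 6/35

The best approximation g ∈ W is the orthogonal projection of f onto W. Writing g = a_0 + a_1 x + a_2 x^2, the coefficients solve the normal equations G · a = b where
  G_{ij} = <φ_i, φ_j> and b_i = <f, φ_i>, with φ_0 = 1, φ_1 = x, φ_2 = x^2.
G =
  [2, 0, 2/3]
  [0, 2/3, 0]
  [2/3, 0, 2/5],
b = (22/15, 4/3, 34/35).
Solving gives a_0 = -6/35, a_1 = 2, a_2 = 19/7, so
  g(x) = 19*x^2/7 + 2*x - 6/35.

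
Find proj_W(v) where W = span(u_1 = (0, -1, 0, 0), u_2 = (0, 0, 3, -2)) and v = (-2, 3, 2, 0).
proj_W(v) = (0, 3, 18/13, -12/13)

Set up U = [u_1 | ... | u_2] ∈ R^(4×2). The projector onto W = col(U) is P = U (U^T U)^(-1) U^T.
Compute U^T U =
  [1, 0]
  [0, 13],
and U^T v = (-3, 6).
Solve U^T U · c = U^T v for the coefficients: c = (-3, 6/13). The projection is proj_W(v) = U c.
Check: (v - proj_W(v)) · u_1 = 0  (should be 0).
Check: (v - proj_W(v)) · u_2 = 0  (should be 0).
Result: proj_W(v) = (0, 3, 18/13, -12/13).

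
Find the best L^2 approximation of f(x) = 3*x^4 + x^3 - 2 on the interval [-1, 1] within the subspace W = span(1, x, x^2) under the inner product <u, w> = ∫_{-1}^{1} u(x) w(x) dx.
g(x) = 18*x^2/7 + 3*x/5 - 79/35

The best approximation g ∈ W is the orthogonal projection of f onto W. Writing g = a_0 + a_1 x + a_2 x^2, the coefficients solve the normal equations G · a = b where
  G_{ij} = <φ_i, φ_j> and b_i = <f, φ_i>, with φ_0 = 1, φ_1 = x, φ_2 = x^2.
G =
  [2, 0, 2/3]
  [0, 2/3, 0]
  [2/3, 0, 2/5],
b = (-14/5, 2/5, -10/21).
Solving gives a_0 = -79/35, a_1 = 3/5, a_2 = 18/7, so
  g(x) = 18*x^2/7 + 3*x/5 - 79/35.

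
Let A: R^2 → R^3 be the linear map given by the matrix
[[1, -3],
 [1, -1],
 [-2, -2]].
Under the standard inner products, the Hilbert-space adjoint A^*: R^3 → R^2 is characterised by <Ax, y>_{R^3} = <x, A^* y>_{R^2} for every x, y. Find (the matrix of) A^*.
A^* = A^T =
[[1, 1, -2],
 [-3, -1, -2]]

For real matrices with standard dot products, the defining identity <Ax, y> = <x, A^* y> gives (Ax)^T y = x^T (A^*) y, i.e. x^T A^T y = x^T (A^*) y. Since this holds for all x, y, we must have A^* = A^T. Therefore
A^* =
[[1, 1, -2],
 [-3, -1, -2]].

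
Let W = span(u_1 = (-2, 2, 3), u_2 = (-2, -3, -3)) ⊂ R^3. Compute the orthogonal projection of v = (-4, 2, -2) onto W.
proj_W(v) = (-844/253, -166/253, 54/253)

Set up U = [u_1 | ... | u_2] ∈ R^(3×2). The projector onto W = col(U) is P = U (U^T U)^(-1) U^T.
Compute U^T U =
  [17, -11]
  [-11, 22],
and U^T v = (6, 8).
Solve U^T U · c = U^T v for the coefficients: c = (20/23, 202/253). The projection is proj_W(v) = U c.
Check: (v - proj_W(v)) · u_1 = 0  (should be 0).
Check: (v - proj_W(v)) · u_2 = 0  (should be 0).
Result: proj_W(v) = (-844/253, -166/253, 54/253).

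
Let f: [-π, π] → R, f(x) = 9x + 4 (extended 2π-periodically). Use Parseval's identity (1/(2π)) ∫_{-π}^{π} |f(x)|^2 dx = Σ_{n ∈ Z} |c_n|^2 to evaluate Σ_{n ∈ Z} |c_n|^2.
Σ |c_n|^2 = 27π^2 + 16

Expand and integrate term by term over [-π, π]:
  ∫ (9x)^2 dx = 81·(2π^3/3); ∫ 2·9·(4)·x dx = 0 (odd integrand); ∫ 4^2 dx = 16·2π.
So (1/(2π)) ∫_{-π}^{π} (9x + 4)^2 dx = 81π^2/3 + 16 = 27π^2 + 16.
Parseval ⇒ Σ |c_n|^2 = 27π^2 + 16.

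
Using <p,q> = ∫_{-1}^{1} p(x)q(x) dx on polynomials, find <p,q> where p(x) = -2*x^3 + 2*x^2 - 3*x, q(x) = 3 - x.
<p,q> = 34/5

Expand the product: p(x)·q(x) = 2*x^4 - 8*x^3 + 9*x^2 - 9*x.
∫_{-1}^{1} of each monomial x^k gives [2/(k+1) if k even, 0 if k odd]. Integrating term-by-term (or equivalently evaluating the antiderivative F(x) = 2*x^5/5 - 2*x^4 + 3*x^3 - 9*x^2/2 at the endpoints):
  F(1) − F(−1) = -31/10 − (-99/10) = 34/5.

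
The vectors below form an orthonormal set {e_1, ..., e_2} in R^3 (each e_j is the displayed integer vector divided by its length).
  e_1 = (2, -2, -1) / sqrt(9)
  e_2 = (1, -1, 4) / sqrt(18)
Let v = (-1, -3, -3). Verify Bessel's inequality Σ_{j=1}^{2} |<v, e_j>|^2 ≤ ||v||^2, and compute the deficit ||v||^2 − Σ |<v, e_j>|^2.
Σ |<v, e_j>|^2 = 11; ||v||^2 = 19; deficit = 8

Write each e_j = u_j / sqrt(<u_j, u_j>) where u_j is the displayed integer vector. Then <v, e_j> = <v, u_j> / sqrt(<u_j, u_j>), so |<v, e_j>|^2 = <v, u_j>^2 / <u_j, u_j>.
Coefficients: <v, e_1> = 7/sqrt(9), <v, e_2> = -10/sqrt(18).
Square and sum: Σ |<v, e_j>|^2 = 11.
Compute ||v||^2 = v·v = 19.
Deficit = 19 − 11 = 8 ≥ 0, confirming Bessel's inequality. (The deficit equals ||v − Σ <v,e_j> e_j||^2, the squared distance from v to span{e_j}.)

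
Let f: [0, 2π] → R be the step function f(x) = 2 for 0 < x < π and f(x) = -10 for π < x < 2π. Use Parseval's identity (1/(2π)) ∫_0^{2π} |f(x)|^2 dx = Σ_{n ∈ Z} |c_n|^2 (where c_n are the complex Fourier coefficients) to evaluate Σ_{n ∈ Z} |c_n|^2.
Σ |c_n|^2 = 52

Parseval equates the L^2 energy of f (normalised by 1/(2π)) with the ℓ^2 sum of its Fourier coefficients: (1/(2π)) ∫_0^{2π} |f|^2 = Σ |c_n|^2.
Compute the left side: (1/(2π)) [∫_0^π 2^2 dx + ∫_π^{2π} (-10)^2 dx] = (1/(2π)) · (4π + 100π) = (4 + 100)/2 = 52.
So Σ_{n ∈ Z} |c_n|^2 = 52.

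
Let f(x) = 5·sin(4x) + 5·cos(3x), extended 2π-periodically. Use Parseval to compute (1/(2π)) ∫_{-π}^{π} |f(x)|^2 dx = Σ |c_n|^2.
Σ |c_n|^2 = 25

Expand |f|^2 and use orthogonality of {sin(nx), cos(mx)} on [-π, π]:
  ∫_{-π}^{π} sin(nx)^2 dx = π, ∫ cos(mx)^2 dx = π, and cross terms integrate to 0.
So ∫_{-π}^{π} f(x)^2 dx = 5^2 · π + 5^2 · π = (25 + 25)π.
Divide by 2π: (25 + 25)/2 = 25.
By Parseval, this equals Σ |c_n|^2.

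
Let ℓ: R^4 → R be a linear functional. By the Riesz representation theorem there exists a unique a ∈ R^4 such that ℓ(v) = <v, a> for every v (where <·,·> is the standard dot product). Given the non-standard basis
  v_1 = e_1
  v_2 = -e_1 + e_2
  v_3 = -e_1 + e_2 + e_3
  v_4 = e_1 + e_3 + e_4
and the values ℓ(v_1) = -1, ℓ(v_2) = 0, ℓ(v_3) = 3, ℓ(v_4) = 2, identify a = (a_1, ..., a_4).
a = (-1, -1, 3, 0)

Write a = (a_1, ..., a_4) in the standard basis. For each basis vector v_i, ℓ(v_i) = <v_i, a> is a linear equation in the a_j's. Collect the n equations into a matrix system V a = ℓ, where row i of V is v_i (expressed in the standard basis). Since V is invertible (lower-triangular with 1s on the diagonal, up to permutation), solve by back-substitution:
  V =
[[1, 0, 0, 0],
 [-1, 1, 0, 0],
 [-1, 1, 1, 0],
 [1, 0, 1, 1]]
  V a = (-1, 0, 3, 2)
Solving gives a = (-1, -1, 3, 0).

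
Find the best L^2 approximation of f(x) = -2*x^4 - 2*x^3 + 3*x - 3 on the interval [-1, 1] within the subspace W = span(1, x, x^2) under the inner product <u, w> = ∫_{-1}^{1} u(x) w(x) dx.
g(x) = -12*x^2/7 + 9*x/5 - 99/35

The best approximation g ∈ W is the orthogonal projection of f onto W. Writing g = a_0 + a_1 x + a_2 x^2, the coefficients solve the normal equations G · a = b where
  G_{ij} = <φ_i, φ_j> and b_i = <f, φ_i>, with φ_0 = 1, φ_1 = x, φ_2 = x^2.
G =
  [2, 0, 2/3]
  [0, 2/3, 0]
  [2/3, 0, 2/5],
b = (-34/5, 6/5, -18/7).
Solving gives a_0 = -99/35, a_1 = 9/5, a_2 = -12/7, so
  g(x) = -12*x^2/7 + 9*x/5 - 99/35.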